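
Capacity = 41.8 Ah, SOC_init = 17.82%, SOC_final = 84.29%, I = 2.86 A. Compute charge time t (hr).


Step 1: dSOC = 84.29% - 17.82% = 66.47%
Step 2: delta_Ah = 41.8 * 66.47 / 100 = 27.784 Ah
Step 3: t = 27.784 / 2.86 = 9.715 hr

9.715 hr


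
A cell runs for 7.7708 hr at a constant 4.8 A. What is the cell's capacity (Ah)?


C = I * t = 4.8 * 7.7708 = 37.30 Ah

37.30 Ah


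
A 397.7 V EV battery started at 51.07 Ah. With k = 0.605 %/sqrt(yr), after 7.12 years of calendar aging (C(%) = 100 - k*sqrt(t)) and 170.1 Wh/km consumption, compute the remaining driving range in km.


Step 1: capacity retention = 100 - 0.605 * sqrt(7.12) = 100 - 0.605 * 2.6683 = 98.386%
Step 2: C_now = 51.07 * 98.386/100 = 50.246 Ah
Step 3: E_pack = V * C_now = 397.7 * 50.246 = 19983 Wh
Step 4: range = E_pack / consumption = 19983 / 170.1 = 117.5 km

117.5 km


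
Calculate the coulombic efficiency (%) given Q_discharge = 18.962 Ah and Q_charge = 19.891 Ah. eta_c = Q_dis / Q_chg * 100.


Coulombic efficiency = 18.962/19.891 * 100% = 95.33%

95.33%


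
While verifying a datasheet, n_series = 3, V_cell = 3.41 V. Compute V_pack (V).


V_pack = n * V_cell = 3 * 3.41 = 10.23 V

10.23 V


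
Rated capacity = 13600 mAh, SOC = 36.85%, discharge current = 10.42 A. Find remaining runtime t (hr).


Convert: C_total = 13600 mAh = 13.6 Ah
Step 1: remaining = SOC/100 * C_total = 36.85/100 * 13.6 = 5.0116 Ah
Step 2: t = remaining / I = 5.0116 / 10.42 = 0.4810 hr

0.4810 hr


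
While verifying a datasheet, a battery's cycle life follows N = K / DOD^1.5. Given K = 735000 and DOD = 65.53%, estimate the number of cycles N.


DOD^1.5 = 530.47
N = K / DOD^1.5 = 735000 / 530.47 = 1386

1386 cycles


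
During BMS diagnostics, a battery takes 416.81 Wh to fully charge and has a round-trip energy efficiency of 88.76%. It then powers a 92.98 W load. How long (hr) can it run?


Step 1: E_discharge = eta/100 * E_charge = 88.76/100 * 416.81 = 369.96 Wh
Step 2: t = E_discharge / P = 369.96 / 92.98 = 3.979 hr

3.979 hr


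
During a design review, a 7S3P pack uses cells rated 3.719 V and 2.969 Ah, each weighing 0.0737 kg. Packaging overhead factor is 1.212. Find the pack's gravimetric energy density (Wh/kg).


Step 1: V_pack = 7 * 3.719 = 26.033 V
Step 2: C_pack = 3 * 2.969 = 8.907 Ah
Step 3: E_pack = V_pack * C_pack = 26.033 * 8.907 = 231.88 Wh
Step 4: m_pack = 7 * 3 * 0.0737 * 1.212 = 1.8758 kg
Step 5: ED = E_pack / m_pack = 231.88 / 1.8758 = 123.6 Wh/kg

123.6 Wh/kg


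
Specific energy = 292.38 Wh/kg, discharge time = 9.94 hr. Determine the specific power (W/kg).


P_specific = E / t = 292.38 / 9.94 = 29.41 W/kg

29.41 W/kg


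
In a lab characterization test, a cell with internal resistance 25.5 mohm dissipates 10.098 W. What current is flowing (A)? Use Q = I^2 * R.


Convert: R = 25.5 mohm = 0.0255 ohm
I = sqrt(Q / R) = sqrt(10.098 / 0.0255) = sqrt(396) = 19.90 A

19.90 A


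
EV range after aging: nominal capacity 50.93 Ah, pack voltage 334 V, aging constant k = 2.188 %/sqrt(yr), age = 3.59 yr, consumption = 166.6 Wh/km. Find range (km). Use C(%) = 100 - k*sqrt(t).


Step 1: capacity retention = 100 - 2.188 * sqrt(3.59) = 100 - 2.188 * 1.8947 = 95.854%
Step 2: C_now = 50.93 * 95.854/100 = 48.818 Ah
Step 3: E_pack = V * C_now = 334 * 48.818 = 16305 Wh
Step 4: range = E_pack / consumption = 16305 / 166.6 = 97.87 km

97.87 km


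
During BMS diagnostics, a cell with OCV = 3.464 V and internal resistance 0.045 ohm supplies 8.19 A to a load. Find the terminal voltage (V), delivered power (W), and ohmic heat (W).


Step 1: V_terminal = OCV - I*R = 3.464 - 8.19 * 0.045 = 3.0955 V
Step 2: P_out = V_terminal * I = 3.0955 * 8.19 = 25.35 W
Step 3: Q = I^2 * R = 8.19^2 * 0.045 = 3.018 W

V=3.0955 V, P=25.35 W, Q=3.018 W


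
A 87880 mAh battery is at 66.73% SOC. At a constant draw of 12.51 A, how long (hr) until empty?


Convert: C_total = 87880 mAh = 87.88 Ah
Step 1: remaining = SOC/100 * C_total = 66.73/100 * 87.88 = 58.642 Ah
Step 2: t = remaining / I = 58.642 / 12.51 = 4.688 hr

4.688 hr


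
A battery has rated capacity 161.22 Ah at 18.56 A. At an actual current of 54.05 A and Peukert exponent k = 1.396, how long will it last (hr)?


Step 1: t_rated = C / I_rated = 161.22 / 18.56 = 8.6864 hr
Step 2: ratio = 18.56 / 54.05 = 0.34339
Step 3: ratio^k = 0.34339^1.396 = 0.22488
Step 4: t = t_rated * ratio^k = 8.6864 * 0.22488 = 1.953 hr

1.953 hr


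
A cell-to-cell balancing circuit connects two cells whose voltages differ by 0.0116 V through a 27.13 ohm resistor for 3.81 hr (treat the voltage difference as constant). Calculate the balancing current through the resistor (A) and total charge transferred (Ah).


I_bal = dV / R = 0.0116 / 27.13 = 4.2757e-04 A
Q = I_bal * t = 4.2757e-04 * 3.81 = 0.001629 Ah

I=4.2757e-04 A, Q=0.001629 Ah


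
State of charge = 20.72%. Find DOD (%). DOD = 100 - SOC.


DOD = 100 - SOC = 100 - 20.72 = 79.28%

79.28%


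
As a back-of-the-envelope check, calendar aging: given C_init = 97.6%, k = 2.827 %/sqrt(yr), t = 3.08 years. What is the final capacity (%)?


Step 1: sqrt(3.08 yr) = 1.755
Step 2: drop = 2.827 * 1.755 = 4.9614
Step 3: C_final = 97.6 - 4.9614 = 92.64%

92.64%


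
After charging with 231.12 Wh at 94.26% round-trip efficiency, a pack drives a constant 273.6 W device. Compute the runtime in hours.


Step 1: E_discharge = eta/100 * E_charge = 94.26/100 * 231.12 = 217.85 Wh
Step 2: t = E_discharge / P = 217.85 / 273.6 = 0.7962 hr

0.7962 hr


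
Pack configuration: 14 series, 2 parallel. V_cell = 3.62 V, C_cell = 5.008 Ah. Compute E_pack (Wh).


E = Ns * Vcell * Np * Ccell = 14 * 3.62 * 2 * 5.008 = 507.6 Wh

507.6 Wh


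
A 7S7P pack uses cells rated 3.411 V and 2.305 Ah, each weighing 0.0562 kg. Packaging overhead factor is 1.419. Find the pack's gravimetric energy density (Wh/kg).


Step 1: V_pack = 7 * 3.411 = 23.877 V
Step 2: C_pack = 7 * 2.305 = 16.135 Ah
Step 3: E_pack = V_pack * C_pack = 23.877 * 16.135 = 385.26 Wh
Step 4: m_pack = 7 * 7 * 0.0562 * 1.419 = 3.9076 kg
Step 5: ED = E_pack / m_pack = 385.26 / 3.9076 = 98.59 Wh/kg

98.59 Wh/kg


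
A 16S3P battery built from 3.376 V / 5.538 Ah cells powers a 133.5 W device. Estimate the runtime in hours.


Step 1: E_pack = Ns * V_cell * Np * C_cell = 16 * 3.376 * 3 * 5.538 = 897.42 Wh
Step 2: t = E_pack / P = 897.42 / 133.5 = 6.722 hr

6.722 hr


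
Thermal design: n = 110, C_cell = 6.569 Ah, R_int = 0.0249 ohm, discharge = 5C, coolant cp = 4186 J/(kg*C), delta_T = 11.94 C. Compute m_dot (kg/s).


Step 1: I = 5 * 6.569 = 32.845 A
Step 2: Q_cell = I^2 * R = 32.845^2 * 0.0249 = 26.862 W
Step 3: Q_total = 110 * 26.862 = 2954.8 W
Step 4: m_dot = Q_total / (cp * dT) = 2954.8 / (4186 * 11.94) = 0.05912 kg/s

0.05912 kg/s


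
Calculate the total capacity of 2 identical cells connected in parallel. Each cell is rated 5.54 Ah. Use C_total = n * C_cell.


Parallel capacities add: 2 * 5.54 Ah = 11.08 Ah

11.08 Ah


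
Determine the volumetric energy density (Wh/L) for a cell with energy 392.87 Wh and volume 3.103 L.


ED = E / V = 392.87 / 3.103 = 126.6 Wh/L

126.6 Wh/L


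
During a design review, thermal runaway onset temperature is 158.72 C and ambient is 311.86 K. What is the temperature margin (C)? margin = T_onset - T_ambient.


Convert: T_ambient = 311.86 K = 38.71 C
margin = 158.72 - 38.71 = 120.01 C

120.01 C


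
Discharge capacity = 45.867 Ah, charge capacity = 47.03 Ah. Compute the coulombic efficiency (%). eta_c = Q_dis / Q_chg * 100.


Coulombic efficiency = 45.867/47.03 * 100% = 97.53%

97.53%


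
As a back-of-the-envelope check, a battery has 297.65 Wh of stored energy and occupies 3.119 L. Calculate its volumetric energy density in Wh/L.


ED = E / V = 297.65 / 3.119 = 95.43 Wh/L

95.43 Wh/L


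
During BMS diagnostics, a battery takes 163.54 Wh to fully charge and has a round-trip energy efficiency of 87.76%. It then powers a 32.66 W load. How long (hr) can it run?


Step 1: E_discharge = eta/100 * E_charge = 87.76/100 * 163.54 = 143.52 Wh
Step 2: t = E_discharge / P = 143.52 / 32.66 = 4.394 hr

4.394 hr


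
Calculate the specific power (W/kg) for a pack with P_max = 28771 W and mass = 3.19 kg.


Specific power = 28771 W / 3.19 kg = 9019 W/kg

9019 W/kg


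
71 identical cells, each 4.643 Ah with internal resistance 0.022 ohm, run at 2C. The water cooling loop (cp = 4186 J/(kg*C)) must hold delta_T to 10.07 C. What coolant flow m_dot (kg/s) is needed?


Step 1: I = 2 * 4.643 = 9.286 A
Step 2: Q_cell = I^2 * R = 9.286^2 * 0.022 = 1.8971 W
Step 3: Q_total = 71 * 1.8971 = 134.69 W
Step 4: m_dot = Q_total / (cp * dT) = 134.69 / (4186 * 10.07) = 0.003195 kg/s

0.003195 kg/s


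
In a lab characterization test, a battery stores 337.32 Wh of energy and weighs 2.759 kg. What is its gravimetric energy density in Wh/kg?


Specific energy = 337.32 Wh / 2.759 kg = 122.3 Wh/kg

122.3 Wh/kg


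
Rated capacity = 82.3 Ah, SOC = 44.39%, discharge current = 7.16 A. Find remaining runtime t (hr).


Step 1: remaining = SOC/100 * C_total = 44.39/100 * 82.3 = 36.533 Ah
Step 2: t = remaining / I = 36.533 / 7.16 = 5.102 hr

5.102 hr


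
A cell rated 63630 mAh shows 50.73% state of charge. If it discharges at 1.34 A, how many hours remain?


Convert: C_total = 63630 mAh = 63.63 Ah
Step 1: remaining = SOC/100 * C_total = 50.73/100 * 63.63 = 32.279 Ah
Step 2: t = remaining / I = 32.279 / 1.34 = 24.09 hr

24.09 hr


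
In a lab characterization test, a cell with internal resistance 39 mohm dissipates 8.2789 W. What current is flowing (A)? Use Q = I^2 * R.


Convert: R = 39 mohm = 0.039 ohm
I = sqrt(Q / R) = sqrt(8.2789 / 0.039) = sqrt(212.28) = 14.57 A

14.57 A


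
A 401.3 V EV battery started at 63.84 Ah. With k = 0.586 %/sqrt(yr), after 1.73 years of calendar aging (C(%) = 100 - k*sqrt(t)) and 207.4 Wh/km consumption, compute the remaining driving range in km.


Step 1: capacity retention = 100 - 0.586 * sqrt(1.73) = 100 - 0.586 * 1.3153 = 99.229%
Step 2: C_now = 63.84 * 99.229/100 = 63.348 Ah
Step 3: E_pack = V * C_now = 401.3 * 63.348 = 25422 Wh
Step 4: range = E_pack / consumption = 25422 / 207.4 = 122.6 km

122.6 km


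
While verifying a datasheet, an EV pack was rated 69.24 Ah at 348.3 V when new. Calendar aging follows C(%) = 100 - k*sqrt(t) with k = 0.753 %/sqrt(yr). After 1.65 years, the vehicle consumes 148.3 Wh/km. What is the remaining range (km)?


Step 1: capacity retention = 100 - 0.753 * sqrt(1.65) = 100 - 0.753 * 1.2845 = 99.033%
Step 2: C_now = 69.24 * 99.033/100 = 68.57 Ah
Step 3: E_pack = V * C_now = 348.3 * 68.57 = 23883 Wh
Step 4: range = E_pack / consumption = 23883 / 148.3 = 161.0 km

161.0 km


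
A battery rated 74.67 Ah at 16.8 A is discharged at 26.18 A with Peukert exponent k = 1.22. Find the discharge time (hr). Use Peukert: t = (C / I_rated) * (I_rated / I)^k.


Step 1: t_rated = C / I_rated = 74.67 / 16.8 = 4.4446 hr
Step 2: ratio = 16.8 / 26.18 = 0.64171
Step 3: ratio^k = 0.64171^1.22 = 0.58204
Step 4: t = t_rated * ratio^k = 4.4446 * 0.58204 = 2.587 hr

2.587 hr


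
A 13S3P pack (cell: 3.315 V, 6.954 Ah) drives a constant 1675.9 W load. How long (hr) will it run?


Step 1: E_pack = Ns * V_cell * Np * C_cell = 13 * 3.315 * 3 * 6.954 = 899.05 Wh
Step 2: t = E_pack / P = 899.05 / 1675.9 = 0.5365 hr

0.5365 hr


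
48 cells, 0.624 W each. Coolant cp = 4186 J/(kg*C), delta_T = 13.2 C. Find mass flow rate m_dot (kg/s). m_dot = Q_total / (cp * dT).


Q_total = 48 * 0.624 = 29.952 W
m_dot = Q_total / (cp * dT) = 29.952 / (4186 * 13.2) = 5.421e-04 kg/s

5.421e-04 kg/s


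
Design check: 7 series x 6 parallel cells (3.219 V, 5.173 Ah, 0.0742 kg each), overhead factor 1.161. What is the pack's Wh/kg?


Step 1: V_pack = 7 * 3.219 = 22.533 V
Step 2: C_pack = 6 * 5.173 = 31.038 Ah
Step 3: E_pack = V_pack * C_pack = 22.533 * 31.038 = 699.38 Wh
Step 4: m_pack = 7 * 6 * 0.0742 * 1.161 = 3.6181 kg
Step 5: ED = E_pack / m_pack = 699.38 / 3.6181 = 193.3 Wh/kg

193.3 Wh/kg


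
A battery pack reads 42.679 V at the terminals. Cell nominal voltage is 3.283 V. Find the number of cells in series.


Rearranging: n = V_pack / V_cell = 42.679 / 3.283 = 13 cells

13


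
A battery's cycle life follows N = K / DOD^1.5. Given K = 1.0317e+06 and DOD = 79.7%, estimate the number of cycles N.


DOD^1.5 = 711.52
N = K / DOD^1.5 = 1.0317e+06 / 711.52 = 1450

1450 cycles


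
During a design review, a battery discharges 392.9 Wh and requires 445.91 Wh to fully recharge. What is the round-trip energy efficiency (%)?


Round-trip efficiency = 392.9/445.91 * 100% = 88.11%

88.11%


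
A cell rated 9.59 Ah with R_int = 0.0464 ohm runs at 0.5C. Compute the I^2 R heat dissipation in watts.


Step 1: I = C_rate * capacity = 0.5 * 9.59 = 4.795 A
Step 2: Q = I^2 * R = 4.795^2 * 0.0464 = 22.992 * 0.0464 = 1.067 W

1.067 W


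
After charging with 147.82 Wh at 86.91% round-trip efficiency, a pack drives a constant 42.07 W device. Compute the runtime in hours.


Step 1: E_discharge = eta/100 * E_charge = 86.91/100 * 147.82 = 128.47 Wh
Step 2: t = E_discharge / P = 128.47 / 42.07 = 3.054 hr

3.054 hr


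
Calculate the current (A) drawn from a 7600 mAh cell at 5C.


Convert: capacity = 7600 mAh = 7.6 Ah
I = C_rate * capacity = 5 * 7.6 = 38 A

38 A


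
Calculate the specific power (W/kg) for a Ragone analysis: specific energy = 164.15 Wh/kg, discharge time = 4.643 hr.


Specific power = 164.15 Wh/kg / 4.643 hr = 35.35 W/kg

35.35 W/kg


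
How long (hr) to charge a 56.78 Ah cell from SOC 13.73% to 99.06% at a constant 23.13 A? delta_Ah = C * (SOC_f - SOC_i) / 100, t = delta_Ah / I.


delta_Ah = 56.78 * (99.06 - 13.73) / 100 = 48.45 Ah
t = delta_Ah / I = 48.45 / 23.13 = 2.095 hr

2.095 hr


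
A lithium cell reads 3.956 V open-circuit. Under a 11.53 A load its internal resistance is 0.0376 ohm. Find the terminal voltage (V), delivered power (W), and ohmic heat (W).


Step 1: V_terminal = OCV - I*R = 3.956 - 11.53 * 0.0376 = 3.5225 V
Step 2: P_out = V_terminal * I = 3.5225 * 11.53 = 40.61 W
Step 3: Q = I^2 * R = 11.53^2 * 0.0376 = 4.999 W

V=3.5225 V, P=40.61 W, Q=4.999 W


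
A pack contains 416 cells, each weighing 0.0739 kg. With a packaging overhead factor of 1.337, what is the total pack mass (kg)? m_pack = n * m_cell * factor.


Cell mass sum = 416 * 0.0739 = 30.742 kg
With overhead 1.337: m_pack = 30.742 * 1.337 = 41.10 kg

41.10 kg


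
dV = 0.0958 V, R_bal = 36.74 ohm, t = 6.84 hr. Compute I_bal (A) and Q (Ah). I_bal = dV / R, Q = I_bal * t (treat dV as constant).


First, Ohm's law: I_bal = 0.0958 V / 36.74 ohm = 0.0026075 A
Then Q = I * t = 0.0026075 A * 6.84 hr = 0.01784 Ah

I=0.0026075 A, Q=0.01784 Ah


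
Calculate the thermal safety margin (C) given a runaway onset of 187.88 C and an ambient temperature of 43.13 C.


Safety margin = 187.88 C - 43.13 C = 144.75 C

144.75 C


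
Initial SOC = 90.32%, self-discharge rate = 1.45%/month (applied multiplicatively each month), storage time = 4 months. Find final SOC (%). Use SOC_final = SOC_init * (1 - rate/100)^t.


decay = (1 - 1.45/100)^4 = 0.94325
SOC_final = 90.32 * 0.94325 = 85.19%

85.19%


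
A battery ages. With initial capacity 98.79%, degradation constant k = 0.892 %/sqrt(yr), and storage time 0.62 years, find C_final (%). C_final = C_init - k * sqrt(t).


sqrt(t) = sqrt(0.62) = 0.7874
C_final = 98.79 - 0.892 * 0.7874 = 98.09%

98.09%


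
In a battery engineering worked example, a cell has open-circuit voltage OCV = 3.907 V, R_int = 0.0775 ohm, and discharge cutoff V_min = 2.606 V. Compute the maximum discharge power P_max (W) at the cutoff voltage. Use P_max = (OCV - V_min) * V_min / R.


dV = OCV - V_min = 1.301 V (so I_max = dV / R)
P_max = dV * V_min / R = 1.301 * 2.606 / 0.0775 = 43.75 W

43.75 W


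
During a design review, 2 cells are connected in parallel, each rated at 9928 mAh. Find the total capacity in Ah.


Convert: C_cell = 9928 mAh = 9.928 Ah
C_total = 2 * 9.928 = 19.856 Ah

19.856 Ah


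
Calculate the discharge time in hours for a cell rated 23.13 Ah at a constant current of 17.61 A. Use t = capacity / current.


t = capacity / current = 23.13 / 17.61 = 1.313 hr

1.313 hr


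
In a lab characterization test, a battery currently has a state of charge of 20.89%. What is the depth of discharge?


DOD = 100 - SOC = 100 - 20.89 = 79.11%

79.11%


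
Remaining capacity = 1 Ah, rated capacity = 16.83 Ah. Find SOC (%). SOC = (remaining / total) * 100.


SOC% = 1 / 16.83 * 100 = 5.942%

5.942%


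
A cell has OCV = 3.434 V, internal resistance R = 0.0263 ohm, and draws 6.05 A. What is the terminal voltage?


IR drop = 6.05 * 0.0263 = 0.15912 V
V = 3.434 - 0.15912 = 3.275 V

3.275 V


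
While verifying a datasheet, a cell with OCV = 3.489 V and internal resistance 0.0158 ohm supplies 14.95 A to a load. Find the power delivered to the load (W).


Step 1: V_terminal = OCV - I*R = 3.489 - 14.95 * 0.0158 = 3.2528 V
Step 2: P_out = V_terminal * I = 3.2528 * 14.95 = 48.63 W

48.63 W


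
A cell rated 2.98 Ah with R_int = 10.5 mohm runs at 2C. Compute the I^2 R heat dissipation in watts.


Convert: R = 10.5 mohm = 0.0105 ohm
Step 1: I = C_rate * capacity = 2 * 2.98 = 5.96 A
Step 2: Q = I^2 * R = 5.96^2 * 0.0105 = 35.522 * 0.0105 = 0.3730 W

0.3730 W


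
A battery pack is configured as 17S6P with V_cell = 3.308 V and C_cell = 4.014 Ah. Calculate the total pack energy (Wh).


E = Ns * Vcell * Np * Ccell = 17 * 3.308 * 6 * 4.014 = 1354 Wh

1354 Wh


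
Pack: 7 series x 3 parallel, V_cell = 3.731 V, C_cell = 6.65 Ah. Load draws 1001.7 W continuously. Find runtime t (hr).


Step 1: E_pack = Ns * V_cell * Np * C_cell = 7 * 3.731 * 3 * 6.65 = 521.03 Wh
Step 2: t = E_pack / P = 521.03 / 1001.7 = 0.5201 hr

0.5201 hr


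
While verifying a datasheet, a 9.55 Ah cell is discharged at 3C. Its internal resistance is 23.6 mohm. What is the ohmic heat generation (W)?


Convert: R = 23.6 mohm = 0.0236 ohm
Step 1: I = C_rate * capacity = 3 * 9.55 = 28.65 A
Step 2: Q = I^2 * R = 28.65^2 * 0.0236 = 820.82 * 0.0236 = 19.37 W

19.37 W


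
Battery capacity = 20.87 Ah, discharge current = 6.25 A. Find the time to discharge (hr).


Runtime = 20.87 Ah / 6.25 A = 3.339 hr

3.339 hr


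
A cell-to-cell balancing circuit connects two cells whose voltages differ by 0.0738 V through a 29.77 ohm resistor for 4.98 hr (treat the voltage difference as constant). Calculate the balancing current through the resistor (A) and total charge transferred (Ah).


I_bal = dV / R = 0.0738 / 29.77 = 0.002479 A
Q = I_bal * t = 0.002479 * 4.98 = 0.01235 Ah

I=0.002479 A, Q=0.01235 Ah


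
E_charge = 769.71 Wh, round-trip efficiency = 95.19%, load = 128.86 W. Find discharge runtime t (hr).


Step 1: E_discharge = eta/100 * E_charge = 95.19/100 * 769.71 = 732.69 Wh
Step 2: t = E_discharge / P = 732.69 / 128.86 = 5.686 hr

5.686 hr


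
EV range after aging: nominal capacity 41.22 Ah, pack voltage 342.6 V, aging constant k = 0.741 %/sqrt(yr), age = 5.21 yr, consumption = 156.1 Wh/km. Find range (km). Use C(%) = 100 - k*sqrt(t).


Step 1: capacity retention = 100 - 0.741 * sqrt(5.21) = 100 - 0.741 * 2.2825 = 98.309%
Step 2: C_now = 41.22 * 98.309/100 = 40.523 Ah
Step 3: E_pack = V * C_now = 342.6 * 40.523 = 13883 Wh
Step 4: range = E_pack / consumption = 13883 / 156.1 = 88.94 km

88.94 km


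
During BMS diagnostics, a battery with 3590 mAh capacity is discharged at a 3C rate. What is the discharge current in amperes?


Convert: capacity = 3590 mAh = 3.59 Ah
I = C_rate * capacity = 3 * 3.59 = 10.77 A

10.77 A


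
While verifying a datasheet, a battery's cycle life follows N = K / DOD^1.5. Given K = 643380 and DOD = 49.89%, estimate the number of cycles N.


DOD^1.5 = 352.39
N = K / DOD^1.5 = 643380 / 352.39 = 1826

1826 cycles


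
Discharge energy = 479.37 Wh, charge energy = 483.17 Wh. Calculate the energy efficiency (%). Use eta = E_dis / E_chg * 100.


Round-trip efficiency = 479.37/483.17 * 100% = 99.21%

99.21%


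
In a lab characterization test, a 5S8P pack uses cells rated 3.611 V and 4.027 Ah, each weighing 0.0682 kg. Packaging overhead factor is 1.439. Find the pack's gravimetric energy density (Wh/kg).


Step 1: V_pack = 5 * 3.611 = 18.055 V
Step 2: C_pack = 8 * 4.027 = 32.216 Ah
Step 3: E_pack = V_pack * C_pack = 18.055 * 32.216 = 581.66 Wh
Step 4: m_pack = 5 * 8 * 0.0682 * 1.439 = 3.9256 kg
Step 5: ED = E_pack / m_pack = 581.66 / 3.9256 = 148.2 Wh/kg

148.2 Wh/kg


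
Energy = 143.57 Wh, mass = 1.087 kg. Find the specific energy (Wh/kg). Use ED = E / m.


Specific energy = 143.57 Wh / 1.087 kg = 132.1 Wh/kg

132.1 Wh/kg


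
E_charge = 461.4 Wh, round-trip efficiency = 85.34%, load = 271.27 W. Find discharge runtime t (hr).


Step 1: E_discharge = eta/100 * E_charge = 85.34/100 * 461.4 = 393.76 Wh
Step 2: t = E_discharge / P = 393.76 / 271.27 = 1.452 hr

1.452 hr


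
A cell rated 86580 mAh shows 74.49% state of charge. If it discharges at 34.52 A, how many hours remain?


Convert: C_total = 86580 mAh = 86.58 Ah
Step 1: remaining = SOC/100 * C_total = 74.49/100 * 86.58 = 64.493 Ah
Step 2: t = remaining / I = 64.493 / 34.52 = 1.868 hr

1.868 hr


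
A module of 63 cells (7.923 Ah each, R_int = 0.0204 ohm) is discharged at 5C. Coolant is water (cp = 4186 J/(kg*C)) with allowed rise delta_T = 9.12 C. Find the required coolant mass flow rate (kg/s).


Step 1: I = 5 * 7.923 = 39.615 A
Step 2: Q_cell = I^2 * R = 39.615^2 * 0.0204 = 32.015 W
Step 3: Q_total = 63 * 32.015 = 2016.9 W
Step 4: m_dot = Q_total / (cp * dT) = 2016.9 / (4186 * 9.12) = 0.05283 kg/s

0.05283 kg/s


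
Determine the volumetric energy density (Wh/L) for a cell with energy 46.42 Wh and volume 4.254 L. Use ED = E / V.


ED = E / V = 46.42 / 4.254 = 10.91 Wh/L

10.91 Wh/L


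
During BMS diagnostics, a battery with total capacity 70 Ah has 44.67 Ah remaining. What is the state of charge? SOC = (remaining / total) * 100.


SOC% = 44.67 / 70 * 100 = 63.81%

63.81%


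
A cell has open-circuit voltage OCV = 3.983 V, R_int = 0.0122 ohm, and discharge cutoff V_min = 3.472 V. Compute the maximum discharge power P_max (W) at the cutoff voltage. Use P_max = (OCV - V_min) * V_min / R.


dV = OCV - V_min = 0.511 V (so I_max = dV / R)
P_max = dV * V_min / R = 0.511 * 3.472 / 0.0122 = 145.4 W

145.4 W


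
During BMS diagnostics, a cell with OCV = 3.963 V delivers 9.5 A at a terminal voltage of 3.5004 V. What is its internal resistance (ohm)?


R = (OCV - V) / I = (3.963 - 3.5004) / 9.5 = 0.04869 ohm

0.04869 ohm


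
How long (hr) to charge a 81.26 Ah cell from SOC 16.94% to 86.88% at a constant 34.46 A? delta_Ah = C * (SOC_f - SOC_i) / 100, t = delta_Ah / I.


delta_Ah = 81.26 * (86.88 - 16.94) / 100 = 56.833 Ah
t = delta_Ah / I = 56.833 / 34.46 = 1.649 hr

1.649 hr


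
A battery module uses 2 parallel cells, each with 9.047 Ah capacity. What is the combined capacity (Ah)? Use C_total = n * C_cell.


C_total = 2 * 9.047 = 18.094 Ah

18.094 Ah


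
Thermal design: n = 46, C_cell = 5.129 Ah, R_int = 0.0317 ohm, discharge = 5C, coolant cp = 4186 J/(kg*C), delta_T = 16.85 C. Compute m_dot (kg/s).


Step 1: I = 5 * 5.129 = 25.645 A
Step 2: Q_cell = I^2 * R = 25.645^2 * 0.0317 = 20.848 W
Step 3: Q_total = 46 * 20.848 = 959.01 W
Step 4: m_dot = Q_total / (cp * dT) = 959.01 / (4186 * 16.85) = 0.01360 kg/s

0.01360 kg/s


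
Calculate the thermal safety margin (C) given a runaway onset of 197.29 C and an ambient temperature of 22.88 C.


margin = T_onset - T_ambient = 197.29 - 22.88 = 174.41 C

174.41 C


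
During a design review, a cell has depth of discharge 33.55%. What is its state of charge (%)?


SOC = 100 - DOD = 100 - 33.55 = 66.45%

66.45%


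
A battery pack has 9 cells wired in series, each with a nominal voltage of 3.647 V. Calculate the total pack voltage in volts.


With 9 cells in series at 3.647 V each, V_pack = 32.823 V

32.823 V


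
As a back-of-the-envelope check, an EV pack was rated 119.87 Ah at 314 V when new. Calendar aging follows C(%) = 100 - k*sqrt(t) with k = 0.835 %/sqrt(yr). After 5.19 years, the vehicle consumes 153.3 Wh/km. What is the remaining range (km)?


Step 1: capacity retention = 100 - 0.835 * sqrt(5.19) = 100 - 0.835 * 2.2782 = 98.098%
Step 2: C_now = 119.87 * 98.098/100 = 117.59 Ah
Step 3: E_pack = V * C_now = 314 * 117.59 = 36923 Wh
Step 4: range = E_pack / consumption = 36923 / 153.3 = 240.9 km

240.9 km


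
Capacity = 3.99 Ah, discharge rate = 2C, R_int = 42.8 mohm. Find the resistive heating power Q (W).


Convert: R = 42.8 mohm = 0.0428 ohm
Step 1: I = C_rate * capacity = 2 * 3.99 = 7.98 A
Step 2: Q = I^2 * R = 7.98^2 * 0.0428 = 63.68 * 0.0428 = 2.726 W

2.726 W


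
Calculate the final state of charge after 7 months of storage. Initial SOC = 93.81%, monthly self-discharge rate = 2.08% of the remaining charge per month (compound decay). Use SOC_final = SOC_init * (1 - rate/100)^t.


Monthly retention factor = 1 - 2.08/100 = 0.9792
Over 7 months: factor^7 = 0.86318
SOC_final = 93.81 * 0.86318 = 80.97%

80.97%


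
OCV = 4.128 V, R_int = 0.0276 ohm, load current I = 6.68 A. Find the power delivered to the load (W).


Step 1: V_terminal = OCV - I*R = 4.128 - 6.68 * 0.0276 = 3.9436 V
Step 2: P_out = V_terminal * I = 3.9436 * 6.68 = 26.34 W

26.34 W


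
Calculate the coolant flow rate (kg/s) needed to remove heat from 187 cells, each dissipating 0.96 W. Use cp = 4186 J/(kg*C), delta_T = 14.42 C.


Q_total = 187 * 0.96 = 179.52 W
m_dot = Q_total / (cp * dT) = 179.52 / (4186 * 14.42) = 0.002974 kg/s

0.002974 kg/s


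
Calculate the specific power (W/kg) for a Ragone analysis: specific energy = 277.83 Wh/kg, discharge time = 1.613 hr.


Specific power = 277.83 Wh/kg / 1.613 hr = 172.2 W/kg

172.2 W/kg


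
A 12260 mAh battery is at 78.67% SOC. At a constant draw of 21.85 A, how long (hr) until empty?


Convert: C_total = 12260 mAh = 12.26 Ah
Step 1: remaining = SOC/100 * C_total = 78.67/100 * 12.26 = 9.6449 Ah
Step 2: t = remaining / I = 9.6449 / 21.85 = 0.4414 hr

0.4414 hr


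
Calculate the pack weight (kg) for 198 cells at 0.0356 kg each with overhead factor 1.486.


m_pack = n * m_cell * overhead = 198 * 0.0356 * 1.486 = 10.47 kg

10.47 kg


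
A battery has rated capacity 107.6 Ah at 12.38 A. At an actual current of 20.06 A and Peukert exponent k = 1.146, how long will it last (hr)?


Step 1: t_rated = C / I_rated = 107.6 / 12.38 = 8.6914 hr
Step 2: ratio = 12.38 / 20.06 = 0.61715
Step 3: ratio^k = 0.61715^1.146 = 0.57516
Step 4: t = t_rated * ratio^k = 8.6914 * 0.57516 = 4.999 hr

4.999 hr


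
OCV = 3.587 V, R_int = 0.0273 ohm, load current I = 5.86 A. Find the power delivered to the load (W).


Step 1: V_terminal = OCV - I*R = 3.587 - 5.86 * 0.0273 = 3.427 V
Step 2: P_out = V_terminal * I = 3.427 * 5.86 = 20.08 W

20.08 W


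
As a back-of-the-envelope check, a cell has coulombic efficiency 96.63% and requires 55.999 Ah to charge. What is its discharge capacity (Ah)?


Q_dis = eta/100 * Q_chg = 96.63/100 * 55.999 = 54.11 Ah

54.11 Ah


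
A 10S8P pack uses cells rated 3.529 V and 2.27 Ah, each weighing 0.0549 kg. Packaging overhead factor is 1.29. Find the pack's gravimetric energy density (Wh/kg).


Step 1: V_pack = 10 * 3.529 = 35.29 V
Step 2: C_pack = 8 * 2.27 = 18.16 Ah
Step 3: E_pack = V_pack * C_pack = 35.29 * 18.16 = 640.87 Wh
Step 4: m_pack = 10 * 8 * 0.0549 * 1.29 = 5.6657 kg
Step 5: ED = E_pack / m_pack = 640.87 / 5.6657 = 113.1 Wh/kg

113.1 Wh/kg


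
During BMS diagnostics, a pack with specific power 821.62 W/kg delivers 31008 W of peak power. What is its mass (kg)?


m = P / SP = 31008 / 821.62 = 37.74 kg

37.74 kg


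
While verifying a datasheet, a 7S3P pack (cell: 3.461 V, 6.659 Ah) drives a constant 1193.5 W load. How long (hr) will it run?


Step 1: E_pack = Ns * V_cell * Np * C_cell = 7 * 3.461 * 3 * 6.659 = 483.98 Wh
Step 2: t = E_pack / P = 483.98 / 1193.5 = 0.4055 hr

0.4055 hr


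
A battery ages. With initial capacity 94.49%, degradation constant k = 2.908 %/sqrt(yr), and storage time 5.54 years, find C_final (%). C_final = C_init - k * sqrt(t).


sqrt(t) = sqrt(5.54) = 2.3537
C_final = 94.49 - 2.908 * 2.3537 = 87.65%

87.65%


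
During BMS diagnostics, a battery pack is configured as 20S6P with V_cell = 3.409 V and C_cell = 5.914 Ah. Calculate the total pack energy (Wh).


V_pack = 20 * 3.409 = 68.18 V
C_pack = 6 * 5.914 = 35.484 Ah
E = V_pack * C_pack = 68.18 * 35.484 = 2419 Wh

2419 Wh


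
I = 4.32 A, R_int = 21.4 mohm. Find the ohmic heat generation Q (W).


Convert: R = 21.4 mohm = 0.0214 ohm
I^2 = 18.662
Q = 18.662 * 0.0214 = 0.3994 W

0.3994 W


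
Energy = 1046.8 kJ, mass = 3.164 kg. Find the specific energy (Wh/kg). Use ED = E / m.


Convert: E = 1046.8 kJ = 290.78 Wh
ED = E / m = 290.78 / 3.164 = 91.90 Wh/kg

91.90 Wh/kg


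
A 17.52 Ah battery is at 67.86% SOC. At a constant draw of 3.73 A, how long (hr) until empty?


Step 1: remaining = SOC/100 * C_total = 67.86/100 * 17.52 = 11.889 Ah
Step 2: t = remaining / I = 11.889 / 3.73 = 3.187 hr

3.187 hr


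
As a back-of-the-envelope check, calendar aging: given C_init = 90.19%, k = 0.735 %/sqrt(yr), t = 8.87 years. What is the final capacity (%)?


Step 1: sqrt(8.87 yr) = 2.9783
Step 2: drop = 0.735 * 2.9783 = 2.1891
Step 3: C_final = 90.19 - 2.1891 = 88.00%

88.00%


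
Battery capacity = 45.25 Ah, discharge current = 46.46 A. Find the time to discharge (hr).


t = capacity / current = 45.25 / 46.46 = 0.9740 hr

0.9740 hr


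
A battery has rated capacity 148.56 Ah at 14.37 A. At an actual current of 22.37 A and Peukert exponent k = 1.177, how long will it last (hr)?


Step 1: t_rated = C / I_rated = 148.56 / 14.37 = 10.338 hr
Step 2: ratio = 14.37 / 22.37 = 0.64238
Step 3: ratio^k = 0.64238^1.177 = 0.59398
Step 4: t = t_rated * ratio^k = 10.338 * 0.59398 = 6.141 hr

6.141 hr


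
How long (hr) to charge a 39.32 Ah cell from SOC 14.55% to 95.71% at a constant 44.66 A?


delta_Ah = 39.32 * (95.71 - 14.55) / 100 = 31.912 Ah
t = delta_Ah / I = 31.912 / 44.66 = 0.7146 hr

0.7146 hr


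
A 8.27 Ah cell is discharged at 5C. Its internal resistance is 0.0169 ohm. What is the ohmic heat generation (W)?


Step 1: I = C_rate * capacity = 5 * 8.27 = 41.35 A
Step 2: Q = I^2 * R = 41.35^2 * 0.0169 = 1709.8 * 0.0169 = 28.90 W

28.90 W


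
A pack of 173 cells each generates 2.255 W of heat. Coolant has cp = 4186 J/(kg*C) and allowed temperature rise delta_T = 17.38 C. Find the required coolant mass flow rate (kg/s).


Q_total = 173 * 2.255 = 390.12 W
m_dot = Q_total / (cp * dT) = 390.12 / (4186 * 17.38) = 0.005362 kg/s

0.005362 kg/s


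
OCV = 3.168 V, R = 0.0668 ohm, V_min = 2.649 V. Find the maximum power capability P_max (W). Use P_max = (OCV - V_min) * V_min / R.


dV = OCV - V_min = 0.519 V (so I_max = dV / R)
P_max = dV * V_min / R = 0.519 * 2.649 / 0.0668 = 20.58 W

20.58 W


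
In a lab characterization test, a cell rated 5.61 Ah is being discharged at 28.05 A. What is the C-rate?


Rearranging: C_rate = 28.05 / 5.61 = 5C

5C


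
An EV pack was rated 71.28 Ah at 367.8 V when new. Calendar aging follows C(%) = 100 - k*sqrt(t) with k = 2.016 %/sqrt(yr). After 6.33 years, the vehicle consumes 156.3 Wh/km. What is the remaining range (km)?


Step 1: capacity retention = 100 - 2.016 * sqrt(6.33) = 100 - 2.016 * 2.5159 = 94.928%
Step 2: C_now = 71.28 * 94.928/100 = 67.665 Ah
Step 3: E_pack = V * C_now = 367.8 * 67.665 = 24887 Wh
Step 4: range = E_pack / consumption = 24887 / 156.3 = 159.2 km

159.2 km


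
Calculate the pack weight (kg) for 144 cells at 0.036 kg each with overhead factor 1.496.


Cell mass sum = 144 * 0.036 = 5.184 kg
With overhead 1.496: m_pack = 5.184 * 1.496 = 7.755 kg

7.755 kg


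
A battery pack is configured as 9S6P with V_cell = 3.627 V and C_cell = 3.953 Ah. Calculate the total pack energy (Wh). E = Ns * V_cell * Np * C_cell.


E = Ns * Vcell * Np * Ccell = 9 * 3.627 * 6 * 3.953 = 774.2 Wh

774.2 Wh


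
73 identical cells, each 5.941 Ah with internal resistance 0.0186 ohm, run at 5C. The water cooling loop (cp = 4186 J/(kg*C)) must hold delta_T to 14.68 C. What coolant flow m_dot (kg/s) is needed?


Step 1: I = 5 * 5.941 = 29.705 A
Step 2: Q_cell = I^2 * R = 29.705^2 * 0.0186 = 16.412 W
Step 3: Q_total = 73 * 16.412 = 1198.1 W
Step 4: m_dot = Q_total / (cp * dT) = 1198.1 / (4186 * 14.68) = 0.01950 kg/s

0.01950 kg/s


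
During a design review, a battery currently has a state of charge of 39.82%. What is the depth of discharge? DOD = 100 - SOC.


Complement of SOC: DOD = 100% - 39.82% = 60.18%

60.18%


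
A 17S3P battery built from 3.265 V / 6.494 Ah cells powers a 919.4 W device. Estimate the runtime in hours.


Step 1: E_pack = Ns * V_cell * Np * C_cell = 17 * 3.265 * 3 * 6.494 = 1081.3 Wh
Step 2: t = E_pack / P = 1081.3 / 919.4 = 1.176 hr

1.176 hr


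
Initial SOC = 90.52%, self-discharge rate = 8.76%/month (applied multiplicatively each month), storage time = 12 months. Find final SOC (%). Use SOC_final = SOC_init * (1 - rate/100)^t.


decay = (1 - 8.76/100)^12 = 0.33283
SOC_final = 90.52 * 0.33283 = 30.13%

30.13%


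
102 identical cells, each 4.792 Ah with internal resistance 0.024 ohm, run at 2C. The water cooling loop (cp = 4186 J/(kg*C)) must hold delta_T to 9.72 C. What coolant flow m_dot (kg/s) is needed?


Step 1: I = 2 * 4.792 = 9.584 A
Step 2: Q_cell = I^2 * R = 9.584^2 * 0.024 = 2.2045 W
Step 3: Q_total = 102 * 2.2045 = 224.86 W
Step 4: m_dot = Q_total / (cp * dT) = 224.86 / (4186 * 9.72) = 0.005526 kg/s

0.005526 kg/s


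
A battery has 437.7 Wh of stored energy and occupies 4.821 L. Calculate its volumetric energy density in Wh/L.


Volumetric ED = 437.7 Wh / 4.821 L = 90.79 Wh/L

90.79 Wh/L


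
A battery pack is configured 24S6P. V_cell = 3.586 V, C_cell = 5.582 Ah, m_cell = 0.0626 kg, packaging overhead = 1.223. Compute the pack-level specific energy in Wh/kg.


Step 1: V_pack = 24 * 3.586 = 86.064 V
Step 2: C_pack = 6 * 5.582 = 33.492 Ah
Step 3: E_pack = V_pack * C_pack = 86.064 * 33.492 = 2882.5 Wh
Step 4: m_pack = 24 * 6 * 0.0626 * 1.223 = 11.025 kg
Step 5: ED = E_pack / m_pack = 2882.5 / 11.025 = 261.5 Wh/kg

261.5 Wh/kg


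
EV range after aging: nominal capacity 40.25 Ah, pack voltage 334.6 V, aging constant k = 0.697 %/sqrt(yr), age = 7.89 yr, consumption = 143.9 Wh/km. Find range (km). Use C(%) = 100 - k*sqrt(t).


Step 1: capacity retention = 100 - 0.697 * sqrt(7.89) = 100 - 0.697 * 2.8089 = 98.042%
Step 2: C_now = 40.25 * 98.042/100 = 39.462 Ah
Step 3: E_pack = V * C_now = 334.6 * 39.462 = 13204 Wh
Step 4: range = E_pack / consumption = 13204 / 143.9 = 91.76 km

91.76 km


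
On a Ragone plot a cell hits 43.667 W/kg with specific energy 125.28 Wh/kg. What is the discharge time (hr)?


t = E / P = 125.28 / 43.667 = 2.869 hr

2.869 hr


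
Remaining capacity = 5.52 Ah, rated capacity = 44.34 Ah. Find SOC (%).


SOC% = 5.52 / 44.34 * 100 = 12.45%

12.45%


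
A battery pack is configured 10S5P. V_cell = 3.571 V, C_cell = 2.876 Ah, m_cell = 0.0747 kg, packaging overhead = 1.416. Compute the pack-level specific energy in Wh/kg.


Step 1: V_pack = 10 * 3.571 = 35.71 V
Step 2: C_pack = 5 * 2.876 = 14.38 Ah
Step 3: E_pack = V_pack * C_pack = 35.71 * 14.38 = 513.51 Wh
Step 4: m_pack = 10 * 5 * 0.0747 * 1.416 = 5.2888 kg
Step 5: ED = E_pack / m_pack = 513.51 / 5.2888 = 97.09 Wh/kg

97.09 Wh/kg


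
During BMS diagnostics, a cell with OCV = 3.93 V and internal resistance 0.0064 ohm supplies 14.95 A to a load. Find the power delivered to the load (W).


Step 1: V_terminal = OCV - I*R = 3.93 - 14.95 * 0.0064 = 3.8343 V
Step 2: P_out = V_terminal * I = 3.8343 * 14.95 = 57.32 W

57.32 W


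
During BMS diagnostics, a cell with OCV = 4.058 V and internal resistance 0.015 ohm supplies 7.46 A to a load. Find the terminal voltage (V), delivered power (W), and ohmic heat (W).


Step 1: V_terminal = OCV - I*R = 4.058 - 7.46 * 0.015 = 3.9461 V
Step 2: P_out = V_terminal * I = 3.9461 * 7.46 = 29.44 W
Step 3: Q = I^2 * R = 7.46^2 * 0.015 = 0.8348 W

V=3.9461 V, P=29.44 W, Q=0.8348 W


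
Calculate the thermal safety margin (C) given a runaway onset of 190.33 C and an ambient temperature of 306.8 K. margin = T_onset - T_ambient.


Convert: T_ambient = 306.8 K = 33.65 C
margin = 190.33 - 33.65 = 156.68 C

156.68 C


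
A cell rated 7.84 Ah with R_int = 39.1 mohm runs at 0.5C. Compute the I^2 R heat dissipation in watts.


Convert: R = 39.1 mohm = 0.0391 ohm
Step 1: I = C_rate * capacity = 0.5 * 7.84 = 3.92 A
Step 2: Q = I^2 * R = 3.92^2 * 0.0391 = 15.366 * 0.0391 = 0.6008 W

0.6008 W


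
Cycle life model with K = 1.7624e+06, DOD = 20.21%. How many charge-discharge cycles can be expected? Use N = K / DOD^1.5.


DOD^1.5 = 90.855
N = K / DOD^1.5 = 1.7624e+06 / 90.855 = 19400

19400 cycles


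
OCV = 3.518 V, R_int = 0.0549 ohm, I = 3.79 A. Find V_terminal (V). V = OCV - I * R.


IR drop = 3.79 * 0.0549 = 0.20807 V
V = 3.518 - 0.20807 = 3.310 V

3.310 V


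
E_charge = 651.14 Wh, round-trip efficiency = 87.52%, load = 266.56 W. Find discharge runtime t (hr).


Step 1: E_discharge = eta/100 * E_charge = 87.52/100 * 651.14 = 569.88 Wh
Step 2: t = E_discharge / P = 569.88 / 266.56 = 2.138 hr

2.138 hr


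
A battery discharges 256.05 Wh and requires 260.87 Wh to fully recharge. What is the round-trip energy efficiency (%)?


eta_e = E_dis / E_chg * 100 = 256.05 / 260.87 * 100 = 98.15%

98.15%


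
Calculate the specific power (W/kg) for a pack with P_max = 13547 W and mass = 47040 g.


Convert: m = 47040 g = 47.04 kg
Specific power = 13547 W / 47.04 kg = 288.0 W/kg

288.0 W/kg


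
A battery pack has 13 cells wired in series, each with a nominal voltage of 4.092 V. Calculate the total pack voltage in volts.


Series voltages add: 13 * 4.092 V = 53.196 V

53.196 V


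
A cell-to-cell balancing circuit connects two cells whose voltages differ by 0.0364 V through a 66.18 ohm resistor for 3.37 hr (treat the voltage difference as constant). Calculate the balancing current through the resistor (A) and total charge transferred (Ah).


I_bal = dV / R = 0.0364 / 66.18 = 5.5002e-04 A
Q = I_bal * t = 5.5002e-04 * 3.37 = 0.001854 Ah

I=5.5002e-04 A, Q=0.001854 Ah


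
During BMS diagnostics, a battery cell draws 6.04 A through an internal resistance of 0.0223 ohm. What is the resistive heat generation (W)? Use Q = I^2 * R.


Q = I^2 * R = 6.04^2 * 0.0223 = 0.8135 W

0.8135 W


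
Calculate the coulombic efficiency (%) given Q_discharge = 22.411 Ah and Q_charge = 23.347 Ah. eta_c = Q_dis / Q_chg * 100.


eta_c = Q_dis / Q_chg * 100 = 22.411 / 23.347 * 100 = 95.99%

95.99%


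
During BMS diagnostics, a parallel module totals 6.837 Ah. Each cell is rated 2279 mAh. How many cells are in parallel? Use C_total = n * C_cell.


Convert: C_cell = 2279 mAh = 2.279 Ah
n = C_total / C_cell = 6.837 / 2.279 = 3

3


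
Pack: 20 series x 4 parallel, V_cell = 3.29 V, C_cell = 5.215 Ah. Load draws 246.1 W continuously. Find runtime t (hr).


Step 1: E_pack = Ns * V_cell * Np * C_cell = 20 * 3.29 * 4 * 5.215 = 1372.6 Wh
Step 2: t = E_pack / P = 1372.6 / 246.1 = 5.577 hr

5.577 hr


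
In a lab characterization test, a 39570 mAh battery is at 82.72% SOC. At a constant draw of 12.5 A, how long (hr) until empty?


Convert: C_total = 39570 mAh = 39.57 Ah
Step 1: remaining = SOC/100 * C_total = 82.72/100 * 39.57 = 32.732 Ah
Step 2: t = remaining / I = 32.732 / 12.5 = 2.619 hr

2.619 hr


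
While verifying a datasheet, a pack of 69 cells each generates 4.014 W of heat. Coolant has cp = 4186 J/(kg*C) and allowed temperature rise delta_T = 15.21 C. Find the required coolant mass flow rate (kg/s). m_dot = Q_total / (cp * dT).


Q_total = 69 * 4.014 = 276.97 W
m_dot = Q_total / (cp * dT) = 276.97 / (4186 * 15.21) = 0.004350 kg/s

0.004350 kg/s
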